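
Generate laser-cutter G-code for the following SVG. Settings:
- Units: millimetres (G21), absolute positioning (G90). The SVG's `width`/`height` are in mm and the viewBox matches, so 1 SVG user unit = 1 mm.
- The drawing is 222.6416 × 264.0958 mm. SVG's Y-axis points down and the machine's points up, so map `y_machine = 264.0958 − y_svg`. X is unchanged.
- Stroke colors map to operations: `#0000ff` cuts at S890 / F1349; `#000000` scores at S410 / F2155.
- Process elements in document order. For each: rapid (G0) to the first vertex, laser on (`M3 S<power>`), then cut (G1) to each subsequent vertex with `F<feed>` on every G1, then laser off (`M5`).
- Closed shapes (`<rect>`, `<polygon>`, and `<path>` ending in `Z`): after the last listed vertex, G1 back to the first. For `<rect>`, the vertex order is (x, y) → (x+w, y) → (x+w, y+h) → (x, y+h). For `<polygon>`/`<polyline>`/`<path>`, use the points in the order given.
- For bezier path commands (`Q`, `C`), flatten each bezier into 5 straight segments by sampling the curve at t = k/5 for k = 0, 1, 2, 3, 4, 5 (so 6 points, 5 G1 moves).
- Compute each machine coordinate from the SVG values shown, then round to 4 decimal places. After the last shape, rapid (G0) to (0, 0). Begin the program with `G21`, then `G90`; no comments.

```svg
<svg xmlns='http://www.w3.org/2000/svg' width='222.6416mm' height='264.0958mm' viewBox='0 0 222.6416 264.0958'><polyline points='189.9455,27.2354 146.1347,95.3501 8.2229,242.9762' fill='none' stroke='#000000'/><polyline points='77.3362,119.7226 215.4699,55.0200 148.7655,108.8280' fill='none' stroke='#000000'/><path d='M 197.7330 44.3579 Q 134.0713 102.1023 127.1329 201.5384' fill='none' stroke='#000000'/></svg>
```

G21
G90
G0 X189.9455 Y236.8604
M3 S410
G1 X146.1347 Y168.7457 F2155
G1 X8.2229 Y21.1196 F2155
M5
G0 X77.3362 Y144.3732
M3 S410
G1 X215.4699 Y209.0758 F2155
G1 X148.7655 Y155.2678 F2155
M5
G0 X197.7330 Y219.7379
M3 S410
G1 X174.5373 Y194.9725 F2155
G1 X155.8794 Y166.8717 F2155
G1 X141.7593 Y135.4356 F2155
G1 X132.1772 Y100.6642 F2155
G1 X127.1329 Y62.5574 F2155
M5
G0 X0.0000 Y0.0000

1 u = 1 mm; y_m = 264.0958 − y.

[1] `<polyline>` open polyline, #000000→score S410 F2155: (189.9455,236.8604) → (146.1347,168.7457) → (8.2229,21.1196)

[2] `<polyline>` open polyline, #000000→score S410 F2155: (77.3362,144.3732) → (215.4699,209.0758) → (148.7655,155.2678)

[3] `<path>` quadratic bezier, #000000→score S410 F2155: (197.7330,219.7379) → (174.5373,194.9725) → (155.8794,166.8717) → (141.7593,135.4356) → (132.1772,100.6642) → (127.1329,62.5574)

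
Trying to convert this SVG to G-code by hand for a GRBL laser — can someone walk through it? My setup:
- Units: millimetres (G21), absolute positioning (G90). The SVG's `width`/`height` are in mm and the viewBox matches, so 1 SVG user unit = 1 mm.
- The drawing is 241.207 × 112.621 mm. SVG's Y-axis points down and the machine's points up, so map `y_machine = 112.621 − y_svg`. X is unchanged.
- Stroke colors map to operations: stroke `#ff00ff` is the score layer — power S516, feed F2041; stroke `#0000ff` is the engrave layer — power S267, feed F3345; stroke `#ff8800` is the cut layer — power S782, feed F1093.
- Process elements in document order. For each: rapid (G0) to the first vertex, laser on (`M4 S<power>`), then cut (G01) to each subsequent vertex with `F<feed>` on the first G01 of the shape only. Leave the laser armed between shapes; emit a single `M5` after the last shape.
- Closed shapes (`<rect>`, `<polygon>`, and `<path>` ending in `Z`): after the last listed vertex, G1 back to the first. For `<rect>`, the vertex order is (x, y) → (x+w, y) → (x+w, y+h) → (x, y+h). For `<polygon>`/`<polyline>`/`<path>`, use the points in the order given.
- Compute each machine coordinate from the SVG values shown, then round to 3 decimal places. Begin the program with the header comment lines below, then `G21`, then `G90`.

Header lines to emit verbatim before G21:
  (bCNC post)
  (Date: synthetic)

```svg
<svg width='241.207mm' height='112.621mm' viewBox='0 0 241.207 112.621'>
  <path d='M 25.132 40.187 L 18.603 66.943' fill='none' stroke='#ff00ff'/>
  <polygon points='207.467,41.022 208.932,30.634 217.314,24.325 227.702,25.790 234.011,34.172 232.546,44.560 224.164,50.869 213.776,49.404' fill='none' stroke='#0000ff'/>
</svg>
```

(bCNC post)
(Date: synthetic)
G21
G90
G0 X25.132 Y72.434
M4 S516
G01 X18.603 Y45.678 F2041
G0 X207.467 Y71.599
M4 S267
G01 X208.932 Y81.987 F3345
G01 X217.314 Y88.296
G01 X227.702 Y86.831
G01 X234.011 Y78.449
G01 X232.546 Y68.061
G01 X224.164 Y61.752
G01 X213.776 Y63.217
G01 X207.467 Y71.599
M5

Since the viewBox matches the mm dimensions, user units are millimetres directly. The only transform is the Y-flip y_m = 112.621 − y_svg.

Shape 1 is a line segment drawn with `<path>`. Its stroke #ff00ff means score at S516, F2041. After flipping Y the toolpath is (25.132,72.434) → (18.603,45.678).

Shape 2 is a regular polygon drawn with `<polygon>`. Its stroke #0000ff means engrave at S267, F3345. After flipping Y the toolpath is (207.467,71.599) → (208.932,81.987) → (217.314,88.296) → (227.702,86.831) → (234.011,78.449) → (232.546,68.061) → (224.164,61.752) → (213.776,63.217) → (207.467,71.599), returning to the start.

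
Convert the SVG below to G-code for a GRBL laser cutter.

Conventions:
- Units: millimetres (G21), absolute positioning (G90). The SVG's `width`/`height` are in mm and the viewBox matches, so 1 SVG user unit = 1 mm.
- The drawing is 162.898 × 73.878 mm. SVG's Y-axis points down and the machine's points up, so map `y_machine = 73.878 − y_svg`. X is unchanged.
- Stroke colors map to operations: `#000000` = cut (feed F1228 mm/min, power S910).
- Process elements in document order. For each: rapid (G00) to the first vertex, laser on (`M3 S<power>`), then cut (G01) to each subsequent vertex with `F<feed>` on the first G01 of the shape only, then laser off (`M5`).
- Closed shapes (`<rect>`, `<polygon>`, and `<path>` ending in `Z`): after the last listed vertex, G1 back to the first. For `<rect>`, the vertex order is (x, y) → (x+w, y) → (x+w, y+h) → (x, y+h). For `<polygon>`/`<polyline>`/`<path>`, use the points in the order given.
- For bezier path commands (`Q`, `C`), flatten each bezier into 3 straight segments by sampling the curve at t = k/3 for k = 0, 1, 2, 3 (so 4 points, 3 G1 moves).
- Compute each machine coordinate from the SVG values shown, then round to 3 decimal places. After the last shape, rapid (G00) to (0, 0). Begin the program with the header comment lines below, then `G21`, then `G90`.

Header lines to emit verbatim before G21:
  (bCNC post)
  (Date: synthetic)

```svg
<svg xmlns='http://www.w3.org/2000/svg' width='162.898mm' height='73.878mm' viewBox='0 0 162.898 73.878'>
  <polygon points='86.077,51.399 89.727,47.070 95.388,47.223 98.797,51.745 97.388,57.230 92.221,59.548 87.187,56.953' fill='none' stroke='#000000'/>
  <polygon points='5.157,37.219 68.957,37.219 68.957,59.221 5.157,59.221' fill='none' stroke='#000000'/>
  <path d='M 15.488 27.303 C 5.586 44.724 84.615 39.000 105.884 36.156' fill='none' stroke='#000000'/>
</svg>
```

(bCNC post)
(Date: synthetic)
G21
G90
G00 X86.077 Y22.479
M3 S910
G01 X89.727 Y26.808 F1228
G01 X95.388 Y26.655
G01 X98.797 Y22.133
G01 X97.388 Y16.648
G01 X92.221 Y14.330
G01 X87.187 Y16.925
G01 X86.077 Y22.479
M5
G00 X5.157 Y36.659
M3 S910
G01 X68.957 Y36.659 F1228
G01 X68.957 Y14.657
G01 X5.157 Y14.657
G01 X5.157 Y36.659
M5
G00 X15.488 Y46.575
M3 S910
G01 X29.797 Y35.905 F1228
G01 X70.795 Y34.882
G01 X105.884 Y37.722
M5
G00 X0.000 Y0.000

1 u = 1 mm; y_m = 73.878 − y.

[1] `<polygon>` regular polygon, #000000→cut S910 F1228: (86.077,22.479) → (89.727,26.808) → (95.388,26.655) → (98.797,22.133) → (97.388,16.648) → (92.221,14.330) → (87.187,16.925) → (86.077,22.479) (closed)

[2] `<polygon>` rectangle, #000000→cut S910 F1228: (5.157,36.659) → (68.957,36.659) → (68.957,14.657) → (5.157,14.657) → (5.157,36.659) (closed)

[3] `<path>` cubic bezier, #000000→cut S910 F1228: (15.488,46.575) → (29.797,35.905) → (70.795,34.882) → (105.884,37.722)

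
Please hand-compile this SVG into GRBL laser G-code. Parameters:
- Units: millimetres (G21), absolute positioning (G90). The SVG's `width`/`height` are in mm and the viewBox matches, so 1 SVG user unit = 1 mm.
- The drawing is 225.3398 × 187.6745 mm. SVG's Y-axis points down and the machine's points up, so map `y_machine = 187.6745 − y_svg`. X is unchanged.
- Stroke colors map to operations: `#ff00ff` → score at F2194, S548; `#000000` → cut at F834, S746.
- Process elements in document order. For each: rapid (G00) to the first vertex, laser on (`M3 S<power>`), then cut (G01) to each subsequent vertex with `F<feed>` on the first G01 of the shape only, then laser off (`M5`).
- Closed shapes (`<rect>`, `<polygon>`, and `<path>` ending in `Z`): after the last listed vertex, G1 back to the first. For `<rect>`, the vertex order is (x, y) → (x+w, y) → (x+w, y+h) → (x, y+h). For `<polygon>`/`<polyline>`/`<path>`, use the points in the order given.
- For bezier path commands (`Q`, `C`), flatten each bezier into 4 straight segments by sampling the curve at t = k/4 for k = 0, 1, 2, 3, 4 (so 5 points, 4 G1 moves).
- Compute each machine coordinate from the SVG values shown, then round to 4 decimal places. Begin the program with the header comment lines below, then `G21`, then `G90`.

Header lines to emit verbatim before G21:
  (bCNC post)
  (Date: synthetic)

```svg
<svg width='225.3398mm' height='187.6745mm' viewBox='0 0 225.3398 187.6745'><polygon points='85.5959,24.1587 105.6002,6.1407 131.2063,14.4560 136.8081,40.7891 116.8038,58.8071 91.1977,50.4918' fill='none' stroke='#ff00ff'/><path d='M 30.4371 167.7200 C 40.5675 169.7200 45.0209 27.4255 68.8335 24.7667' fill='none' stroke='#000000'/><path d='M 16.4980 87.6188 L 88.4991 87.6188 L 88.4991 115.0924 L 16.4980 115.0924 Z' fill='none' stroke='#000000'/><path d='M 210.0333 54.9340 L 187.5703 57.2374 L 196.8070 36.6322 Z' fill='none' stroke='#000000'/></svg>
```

(bCNC post)
(Date: synthetic)
G21
G90
G00 X85.5959 Y163.5158
M3 S548
G01 X105.6002 Y181.5338 F2194
G01 X131.2063 Y173.2185
G01 X136.8081 Y146.8854
G01 X116.8038 Y128.8674
G01 X91.1977 Y137.1827
G01 X85.5959 Y163.5158
M5
G00 X30.4371 Y19.9545
M3 S746
G01 X37.3617 Y41.0733 F834
G01 X44.5045 Y89.6841
G01 X54.2127 Y139.1684
G01 X68.8335 Y162.9078
M5
G00 X16.4980 Y100.0557
M3 S746
G01 X88.4991 Y100.0557 F834
G01 X88.4991 Y72.5821
G01 X16.4980 Y72.5821
G01 X16.4980 Y100.0557
M5
G00 X210.0333 Y132.7405
M3 S746
G01 X187.5703 Y130.4371 F834
G01 X196.8070 Y151.0423
G01 X210.0333 Y132.7405
M5

Since the viewBox matches the mm dimensions, user units are millimetres directly. The only transform is the Y-flip y_m = 187.6745 − y_svg.

Shape 1 is a regular polygon drawn with `<polygon>`. Its stroke #ff00ff means score at S548, F2194. After flipping Y the toolpath is (85.5959,163.5158) → (105.6002,181.5338) → (131.2063,173.2185) → (136.8081,146.8854) → (116.8038,128.8674) → (91.1977,137.1827) → (85.5959,163.5158), returning to the start.

Shape 2 is a cubic bezier drawn with `<path>`. Its stroke #000000 means cut at S746, F834. After flipping Y the toolpath is (30.4371,19.9545) → (37.3617,41.0733) → (44.5045,89.6841) → (54.2127,139.1684) → (68.8335,162.9078).

Shape 3 is a rectangle drawn with `<path>`. Its stroke #000000 means cut at S746, F834. After flipping Y the toolpath is (16.4980,100.0557) → (88.4991,100.0557) → (88.4991,72.5821) → (16.4980,72.5821) → (16.4980,100.0557), returning to the start.

Shape 4 is a regular polygon drawn with `<path>`. Its stroke #000000 means cut at S746, F834. After flipping Y the toolpath is (210.0333,132.7405) → (187.5703,130.4371) → (196.8070,151.0423) → (210.0333,132.7405), returning to the start.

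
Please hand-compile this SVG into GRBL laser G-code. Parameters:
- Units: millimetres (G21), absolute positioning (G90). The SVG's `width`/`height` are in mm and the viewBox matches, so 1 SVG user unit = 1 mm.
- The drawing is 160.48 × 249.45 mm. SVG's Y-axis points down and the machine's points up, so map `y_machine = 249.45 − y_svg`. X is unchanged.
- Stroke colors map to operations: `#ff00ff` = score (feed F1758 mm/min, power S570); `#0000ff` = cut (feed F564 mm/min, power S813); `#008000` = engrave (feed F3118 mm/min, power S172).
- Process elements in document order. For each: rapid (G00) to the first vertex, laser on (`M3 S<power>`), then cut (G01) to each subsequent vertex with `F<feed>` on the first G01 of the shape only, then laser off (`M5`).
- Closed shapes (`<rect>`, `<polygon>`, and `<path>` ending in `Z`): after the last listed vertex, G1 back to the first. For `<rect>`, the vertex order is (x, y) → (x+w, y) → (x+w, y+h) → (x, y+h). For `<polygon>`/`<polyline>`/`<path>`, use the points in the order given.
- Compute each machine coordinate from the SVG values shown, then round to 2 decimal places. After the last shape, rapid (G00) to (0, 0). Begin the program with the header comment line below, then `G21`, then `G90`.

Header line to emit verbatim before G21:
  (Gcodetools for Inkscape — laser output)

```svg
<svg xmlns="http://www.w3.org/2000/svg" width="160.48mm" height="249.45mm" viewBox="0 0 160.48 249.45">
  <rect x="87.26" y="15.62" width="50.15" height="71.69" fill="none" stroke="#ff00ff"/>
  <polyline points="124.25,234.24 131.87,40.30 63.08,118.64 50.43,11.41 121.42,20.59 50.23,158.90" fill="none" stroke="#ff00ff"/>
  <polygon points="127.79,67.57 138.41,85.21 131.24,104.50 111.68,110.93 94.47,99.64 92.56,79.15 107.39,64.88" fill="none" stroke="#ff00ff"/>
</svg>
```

(Gcodetools for Inkscape — laser output)
G21
G90
G00 X87.26 Y233.83
M3 S570
G01 X137.41 Y233.83 F1758
G01 X137.41 Y162.14
G01 X87.26 Y162.14
G01 X87.26 Y233.83
M5
G00 X124.25 Y15.21
M3 S570
G01 X131.87 Y209.15 F1758
G01 X63.08 Y130.81
G01 X50.43 Y238.04
G01 X121.42 Y228.86
G01 X50.23 Y90.55
M5
G00 X127.79 Y181.88
M3 S570
G01 X138.41 Y164.24 F1758
G01 X131.24 Y144.95
G01 X111.68 Y138.52
G01 X94.47 Y149.81
G01 X92.56 Y170.30
G01 X107.39 Y184.57
G01 X127.79 Y181.88
M5
G00 X0.00 Y0.00

1 u = 1 mm; y_m = 249.45 − y.

[1] `<rect>` rectangle, #ff00ff→score S570 F1758: (87.26,233.83) → (137.41,233.83) → (137.41,162.14) → (87.26,162.14) → (87.26,233.83) (closed)

[2] `<polyline>` open polyline, #ff00ff→score S570 F1758: (124.25,15.21) → (131.87,209.15) → (63.08,130.81) → (50.43,238.04) → (121.42,228.86) → (50.23,90.55)

[3] `<polygon>` regular polygon, #ff00ff→score S570 F1758: (127.79,181.88) → (138.41,164.24) → (131.24,144.95) → (111.68,138.52) → (94.47,149.81) → (92.56,170.30) → (107.39,184.57) → (127.79,181.88) (closed)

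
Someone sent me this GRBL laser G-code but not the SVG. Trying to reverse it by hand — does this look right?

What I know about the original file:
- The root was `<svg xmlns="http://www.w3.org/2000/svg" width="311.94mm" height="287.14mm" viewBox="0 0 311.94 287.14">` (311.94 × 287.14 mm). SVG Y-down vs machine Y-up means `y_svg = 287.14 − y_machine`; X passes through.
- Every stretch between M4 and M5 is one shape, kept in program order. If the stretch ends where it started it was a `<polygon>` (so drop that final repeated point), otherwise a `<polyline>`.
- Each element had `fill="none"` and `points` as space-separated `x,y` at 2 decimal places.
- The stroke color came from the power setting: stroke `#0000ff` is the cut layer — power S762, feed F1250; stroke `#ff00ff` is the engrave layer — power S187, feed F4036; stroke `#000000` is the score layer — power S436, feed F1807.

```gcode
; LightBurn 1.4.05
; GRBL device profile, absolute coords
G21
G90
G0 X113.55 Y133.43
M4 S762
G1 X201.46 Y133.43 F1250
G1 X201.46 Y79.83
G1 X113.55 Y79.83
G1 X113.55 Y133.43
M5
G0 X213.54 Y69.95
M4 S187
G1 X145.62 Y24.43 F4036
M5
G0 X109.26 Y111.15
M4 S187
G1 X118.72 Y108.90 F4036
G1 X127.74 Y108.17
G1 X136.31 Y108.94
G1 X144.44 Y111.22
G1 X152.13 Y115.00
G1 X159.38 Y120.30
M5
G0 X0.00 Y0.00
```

<svg xmlns="http://www.w3.org/2000/svg" width="311.94mm" height="287.14mm" viewBox="0 0 311.94 287.14">
  <polygon points="113.55,153.71 201.46,153.71 201.46,207.31 113.55,207.31" fill="none" stroke="#0000ff"/>
  <polyline points="213.54,217.19 145.62,262.71" fill="none" stroke="#ff00ff"/>
  <polyline points="109.26,175.99 118.72,178.24 127.74,178.97 136.31,178.20 144.44,175.92 152.13,172.14 159.38,166.84" fill="none" stroke="#ff00ff"/>
</svg>

Each laser-on run becomes one SVG element. Flip Y back into SVG space with y_svg = 287.14 − y_machine.

Run 1: power S762 maps to stroke `#0000ff` (cut). The run returns to its start, so emit a `<polygon>` with points (Y-flipped): 113.55,153.71 201.46,153.71 201.46,207.31 113.55,207.31.

Run 2: power S187 maps to stroke `#ff00ff` (engrave). The run is open, so emit a `<polyline>` with points (Y-flipped): 213.54,217.19 145.62,262.71.

Run 3: S187 ⇒ engrave layer `#ff00ff`. The run is open, so emit a `<polyline>` with points (Y-flipped): 109.26,175.99 118.72,178.24 127.74,178.97 136.31,178.20 144.44,175.92 152.13,172.14 159.38,166.84.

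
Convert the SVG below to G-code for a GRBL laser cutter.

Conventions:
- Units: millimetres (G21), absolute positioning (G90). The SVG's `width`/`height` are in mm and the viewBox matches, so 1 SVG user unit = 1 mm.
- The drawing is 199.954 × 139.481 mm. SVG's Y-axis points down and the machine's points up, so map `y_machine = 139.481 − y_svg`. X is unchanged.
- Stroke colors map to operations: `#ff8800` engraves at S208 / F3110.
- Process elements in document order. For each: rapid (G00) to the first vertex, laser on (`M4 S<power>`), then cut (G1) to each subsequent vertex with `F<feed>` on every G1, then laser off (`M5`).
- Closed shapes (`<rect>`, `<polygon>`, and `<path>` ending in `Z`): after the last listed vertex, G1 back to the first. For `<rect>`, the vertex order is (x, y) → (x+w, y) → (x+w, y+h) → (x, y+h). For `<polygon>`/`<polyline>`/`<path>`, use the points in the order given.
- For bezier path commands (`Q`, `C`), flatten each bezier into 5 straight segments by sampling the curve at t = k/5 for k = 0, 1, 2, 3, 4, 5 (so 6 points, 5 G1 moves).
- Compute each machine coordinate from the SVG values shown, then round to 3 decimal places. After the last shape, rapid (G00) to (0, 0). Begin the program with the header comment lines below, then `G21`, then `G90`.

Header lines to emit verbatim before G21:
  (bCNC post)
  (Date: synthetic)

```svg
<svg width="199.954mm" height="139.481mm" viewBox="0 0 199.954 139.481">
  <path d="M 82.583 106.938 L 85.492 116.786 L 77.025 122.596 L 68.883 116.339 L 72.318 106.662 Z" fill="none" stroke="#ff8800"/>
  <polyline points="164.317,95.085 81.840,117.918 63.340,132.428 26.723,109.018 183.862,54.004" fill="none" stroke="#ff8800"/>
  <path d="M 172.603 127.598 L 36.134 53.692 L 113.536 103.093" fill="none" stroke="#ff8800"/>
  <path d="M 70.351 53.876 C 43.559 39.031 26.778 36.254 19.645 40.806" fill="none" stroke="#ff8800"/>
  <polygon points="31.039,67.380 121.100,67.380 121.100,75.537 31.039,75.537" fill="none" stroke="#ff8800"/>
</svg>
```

1 u = 1 mm; y_m = 139.481 − y.

[1] `<path>` regular polygon, #ff8800→engrave S208 F3110: (82.583,32.543) → (85.492,22.695) → (77.025,16.885) → (68.883,23.142) → (72.318,32.819) → (82.583,32.543) (closed)

[2] `<polyline>` open polyline, #ff8800→engrave S208 F3110: (164.317,44.396) → (81.840,21.563) → (63.340,7.053) → (26.723,30.463) → (183.862,85.477)

[3] `<path>` open polyline, #ff8800→engrave S208 F3110: (172.603,11.883) → (36.134,85.789) → (113.536,36.388)

[4] `<path>` cubic bezier, #ff8800→engrave S208 F3110: (70.351,85.605) → (55.474,93.102) → (42.983,97.930) → (32.859,100.316) → (25.085,100.489) → (19.645,98.675)

[5] `<polygon>` rectangle, #ff8800→engrave S208 F3110: (31.039,72.101) → (121.100,72.101) → (121.100,63.944) → (31.039,63.944) → (31.039,72.101) (closed)

(bCNC post)
(Date: synthetic)
G21
G90
G00 X82.583 Y32.543
M4 S208
G1 X85.492 Y22.695 F3110
G1 X77.025 Y16.885 F3110
G1 X68.883 Y23.142 F3110
G1 X72.318 Y32.819 F3110
G1 X82.583 Y32.543 F3110
M5
G00 X164.317 Y44.396
M4 S208
G1 X81.840 Y21.563 F3110
G1 X63.340 Y7.053 F3110
G1 X26.723 Y30.463 F3110
G1 X183.862 Y85.477 F3110
M5
G00 X172.603 Y11.883
M4 S208
G1 X36.134 Y85.789 F3110
G1 X113.536 Y36.388 F3110
M5
G00 X70.351 Y85.605
M4 S208
G1 X55.474 Y93.102 F3110
G1 X42.983 Y97.930 F3110
G1 X32.859 Y100.316 F3110
G1 X25.085 Y100.489 F3110
G1 X19.645 Y98.675 F3110
M5
G00 X31.039 Y72.101
M4 S208
G1 X121.100 Y72.101 F3110
G1 X121.100 Y63.944 F3110
G1 X31.039 Y63.944 F3110
G1 X31.039 Y72.101 F3110
M5
G00 X0.000 Y0.000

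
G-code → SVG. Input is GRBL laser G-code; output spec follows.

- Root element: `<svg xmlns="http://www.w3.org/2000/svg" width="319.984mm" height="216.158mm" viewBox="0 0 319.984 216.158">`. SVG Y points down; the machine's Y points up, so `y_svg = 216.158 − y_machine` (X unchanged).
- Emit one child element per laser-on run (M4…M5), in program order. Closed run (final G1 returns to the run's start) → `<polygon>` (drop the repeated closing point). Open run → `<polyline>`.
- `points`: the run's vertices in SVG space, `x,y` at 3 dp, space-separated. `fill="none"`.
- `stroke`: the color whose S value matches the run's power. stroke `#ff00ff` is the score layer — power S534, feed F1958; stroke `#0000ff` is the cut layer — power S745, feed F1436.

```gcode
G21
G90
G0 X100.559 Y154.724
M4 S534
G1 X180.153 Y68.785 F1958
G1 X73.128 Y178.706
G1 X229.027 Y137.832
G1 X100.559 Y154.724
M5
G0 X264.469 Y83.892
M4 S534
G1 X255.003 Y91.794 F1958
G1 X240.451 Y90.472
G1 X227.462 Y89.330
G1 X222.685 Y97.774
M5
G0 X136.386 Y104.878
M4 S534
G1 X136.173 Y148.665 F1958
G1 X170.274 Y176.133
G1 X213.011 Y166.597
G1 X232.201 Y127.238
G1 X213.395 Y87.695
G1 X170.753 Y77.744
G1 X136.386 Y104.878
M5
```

<svg xmlns="http://www.w3.org/2000/svg" width="319.984mm" height="216.158mm" viewBox="0 0 319.984 216.158">
  <polygon points="100.559,61.434 180.153,147.373 73.128,37.452 229.027,78.326" fill="none" stroke="#ff00ff"/>
  <polyline points="264.469,132.266 255.003,124.364 240.451,125.686 227.462,126.828 222.685,118.384" fill="none" stroke="#ff00ff"/>
  <polygon points="136.386,111.280 136.173,67.493 170.274,40.025 213.011,49.561 232.201,88.920 213.395,128.463 170.753,138.414" fill="none" stroke="#ff00ff"/>
</svg>

Each laser-on run becomes one SVG element. Flip Y back into SVG space with y_svg = 216.158 − y_machine. Every run uses S534, so all elements get stroke `#ff00ff` (score).

Run 1: The run returns to its start, so emit a `<polygon>` with points (Y-flipped): 100.559,61.434 180.153,147.373 73.128,37.452 229.027,78.326.

Run 2: The run is open, so emit a `<polyline>` with points (Y-flipped): 264.469,132.266 255.003,124.364 240.451,125.686 227.462,126.828 222.685,118.384.

Run 3: The run returns to its start, so emit a `<polygon>` with points (Y-flipped): 136.386,111.280 136.173,67.493 170.274,40.025 213.011,49.561 232.201,88.920 213.395,128.463 170.753,138.414.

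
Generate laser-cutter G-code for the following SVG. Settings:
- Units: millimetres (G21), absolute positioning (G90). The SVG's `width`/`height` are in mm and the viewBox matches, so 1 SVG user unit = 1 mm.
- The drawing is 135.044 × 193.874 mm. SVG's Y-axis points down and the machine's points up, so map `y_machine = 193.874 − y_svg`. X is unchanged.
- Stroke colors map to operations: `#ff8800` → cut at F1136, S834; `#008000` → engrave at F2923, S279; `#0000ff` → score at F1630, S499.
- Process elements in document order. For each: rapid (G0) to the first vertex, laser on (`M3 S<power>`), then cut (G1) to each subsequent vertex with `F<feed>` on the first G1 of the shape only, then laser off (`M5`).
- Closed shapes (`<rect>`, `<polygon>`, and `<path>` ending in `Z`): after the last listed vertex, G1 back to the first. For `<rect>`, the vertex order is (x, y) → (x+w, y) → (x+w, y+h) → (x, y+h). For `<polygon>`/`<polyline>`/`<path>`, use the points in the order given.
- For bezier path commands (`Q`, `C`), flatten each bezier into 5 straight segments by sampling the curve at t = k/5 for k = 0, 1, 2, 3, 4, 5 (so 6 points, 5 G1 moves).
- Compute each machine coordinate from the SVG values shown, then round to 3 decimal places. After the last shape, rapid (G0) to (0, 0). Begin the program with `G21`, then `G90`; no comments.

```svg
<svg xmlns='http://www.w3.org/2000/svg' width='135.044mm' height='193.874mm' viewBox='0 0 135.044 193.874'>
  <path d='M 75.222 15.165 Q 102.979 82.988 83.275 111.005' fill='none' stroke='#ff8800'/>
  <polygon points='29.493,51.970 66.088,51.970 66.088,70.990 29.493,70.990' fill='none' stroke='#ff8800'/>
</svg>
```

Since the viewBox matches the mm dimensions, user units are millimetres directly. The only transform is the Y-flip y_m = 193.874 − y_svg.

Shape 1 is a quadratic bezier drawn with `<path>`. Its stroke #ff8800 means cut at S834, F1136. After flipping Y the toolpath is (75.222,178.709) → (84.426,153.172) → (89.834,130.820) → (91.444,111.652) → (89.258,95.668) → (83.275,82.869).

Shape 2 is a rectangle drawn with `<polygon>`. Its stroke #ff8800 means cut at S834, F1136. After flipping Y the toolpath is (29.493,141.904) → (66.088,141.904) → (66.088,122.884) → (29.493,122.884) → (29.493,141.904), returning to the start.

G21
G90
G0 X75.222 Y178.709
M3 S834
G1 X84.426 Y153.172 F1136
G1 X89.834 Y130.820
G1 X91.444 Y111.652
G1 X89.258 Y95.668
G1 X83.275 Y82.869
M5
G0 X29.493 Y141.904
M3 S834
G1 X66.088 Y141.904 F1136
G1 X66.088 Y122.884
G1 X29.493 Y122.884
G1 X29.493 Y141.904
M5
G0 X0.000 Y0.000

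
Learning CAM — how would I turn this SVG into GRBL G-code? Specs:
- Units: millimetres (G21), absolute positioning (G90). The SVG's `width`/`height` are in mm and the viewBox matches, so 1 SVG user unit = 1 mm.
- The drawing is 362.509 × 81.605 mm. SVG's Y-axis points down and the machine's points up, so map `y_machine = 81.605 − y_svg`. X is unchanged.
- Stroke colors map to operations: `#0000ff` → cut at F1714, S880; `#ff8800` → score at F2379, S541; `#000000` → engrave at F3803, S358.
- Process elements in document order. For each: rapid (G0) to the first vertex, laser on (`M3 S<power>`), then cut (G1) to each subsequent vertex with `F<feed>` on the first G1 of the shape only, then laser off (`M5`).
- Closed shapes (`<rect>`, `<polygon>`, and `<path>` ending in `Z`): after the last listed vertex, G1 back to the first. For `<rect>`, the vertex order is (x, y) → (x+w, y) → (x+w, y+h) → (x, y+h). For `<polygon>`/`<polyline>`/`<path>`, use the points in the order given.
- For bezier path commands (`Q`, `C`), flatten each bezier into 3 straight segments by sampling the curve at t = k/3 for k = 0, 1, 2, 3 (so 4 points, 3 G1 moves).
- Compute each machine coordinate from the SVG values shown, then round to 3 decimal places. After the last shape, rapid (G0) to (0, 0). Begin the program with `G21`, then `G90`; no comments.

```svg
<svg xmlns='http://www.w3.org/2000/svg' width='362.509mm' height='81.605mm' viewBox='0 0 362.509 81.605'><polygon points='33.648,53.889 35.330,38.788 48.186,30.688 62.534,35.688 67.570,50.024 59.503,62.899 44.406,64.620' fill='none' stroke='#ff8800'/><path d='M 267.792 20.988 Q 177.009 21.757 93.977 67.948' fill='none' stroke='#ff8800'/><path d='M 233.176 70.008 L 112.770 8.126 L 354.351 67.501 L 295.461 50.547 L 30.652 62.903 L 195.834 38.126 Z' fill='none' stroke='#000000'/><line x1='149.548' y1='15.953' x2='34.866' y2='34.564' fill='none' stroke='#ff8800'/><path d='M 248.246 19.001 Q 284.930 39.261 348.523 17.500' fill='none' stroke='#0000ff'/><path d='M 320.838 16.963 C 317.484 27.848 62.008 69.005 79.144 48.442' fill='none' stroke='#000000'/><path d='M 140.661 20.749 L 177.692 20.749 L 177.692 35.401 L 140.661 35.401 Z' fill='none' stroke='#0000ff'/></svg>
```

G21
G90
G0 X33.648 Y27.716
M3 S541
G1 X35.330 Y42.817 F2379
G1 X48.186 Y50.917
G1 X62.534 Y45.917
G1 X67.570 Y31.581
G1 X59.503 Y18.706
G1 X44.406 Y16.985
G1 X33.648 Y27.716
M5
G0 X267.792 Y60.617
M3 S541
G1 X208.131 Y55.057 F2379
G1 X150.193 Y39.404
G1 X93.977 Y13.657
M5
G0 X233.176 Y11.597
M3 S358
G1 X112.770 Y73.479 F3803
G1 X354.351 Y14.104
G1 X295.461 Y31.058
G1 X30.652 Y18.702
G1 X195.834 Y43.479
G1 X233.176 Y11.597
M5
G0 X149.548 Y65.652
M3 S541
G1 X34.866 Y47.041 F2379
M5
G0 X248.246 Y62.604
M3 S880
G1 X275.692 Y53.766 F1714
G1 X309.118 Y54.267
G1 X348.523 Y64.105
M5
G0 X320.838 Y64.642
M3 S358
G1 X252.878 Y47.073 F3803
G1 X133.444 Y29.766
G1 X79.144 Y33.163
M5
G0 X140.661 Y60.856
M3 S880
G1 X177.692 Y60.856 F1714
G1 X177.692 Y46.204
G1 X140.661 Y46.204
G1 X140.661 Y60.856
M5
G0 X0.000 Y0.000

Since the viewBox matches the mm dimensions, user units are millimetres directly. The only transform is the Y-flip y_m = 81.605 − y_svg.

Shape 1 is a regular polygon drawn with `<polygon>`. Its stroke #ff8800 means score at S541, F2379. After flipping Y the toolpath is (33.648,27.716) → (35.330,42.817) → (48.186,50.917) → (62.534,45.917) → (67.570,31.581) → (59.503,18.706) → (44.406,16.985) → (33.648,27.716), returning to the start.

Shape 2 is a quadratic bezier drawn with `<path>`. Its stroke #ff8800 means score at S541, F2379. After flipping Y the toolpath is (267.792,60.617) → (208.131,55.057) → (150.193,39.404) → (93.977,13.657).

Shape 3 is a closed polygon drawn with `<path>`. Its stroke #000000 means engrave at S358, F3803. After flipping Y the toolpath is (233.176,11.597) → (112.770,73.479) → (354.351,14.104) → (295.461,31.058) → (30.652,18.702) → (195.834,43.479) → (233.176,11.597), returning to the start.

Shape 4 is a line segment drawn with `<line>`. Its stroke #ff8800 means score at S541, F2379. After flipping Y the toolpath is (149.548,65.652) → (34.866,47.041).

Shape 5 is a quadratic bezier drawn with `<path>`. Its stroke #0000ff means cut at S880, F1714. After flipping Y the toolpath is (248.246,62.604) → (275.692,53.766) → (309.118,54.267) → (348.523,64.105).

Shape 6 is a cubic bezier drawn with `<path>`. Its stroke #000000 means engrave at S358, F3803. After flipping Y the toolpath is (320.838,64.642) → (252.878,47.073) → (133.444,29.766) → (79.144,33.163).

Shape 7 is a rectangle drawn with `<path>`. Its stroke #0000ff means cut at S880, F1714. After flipping Y the toolpath is (140.661,60.856) → (177.692,60.856) → (177.692,46.204) → (140.661,46.204) → (140.661,60.856), returning to the start.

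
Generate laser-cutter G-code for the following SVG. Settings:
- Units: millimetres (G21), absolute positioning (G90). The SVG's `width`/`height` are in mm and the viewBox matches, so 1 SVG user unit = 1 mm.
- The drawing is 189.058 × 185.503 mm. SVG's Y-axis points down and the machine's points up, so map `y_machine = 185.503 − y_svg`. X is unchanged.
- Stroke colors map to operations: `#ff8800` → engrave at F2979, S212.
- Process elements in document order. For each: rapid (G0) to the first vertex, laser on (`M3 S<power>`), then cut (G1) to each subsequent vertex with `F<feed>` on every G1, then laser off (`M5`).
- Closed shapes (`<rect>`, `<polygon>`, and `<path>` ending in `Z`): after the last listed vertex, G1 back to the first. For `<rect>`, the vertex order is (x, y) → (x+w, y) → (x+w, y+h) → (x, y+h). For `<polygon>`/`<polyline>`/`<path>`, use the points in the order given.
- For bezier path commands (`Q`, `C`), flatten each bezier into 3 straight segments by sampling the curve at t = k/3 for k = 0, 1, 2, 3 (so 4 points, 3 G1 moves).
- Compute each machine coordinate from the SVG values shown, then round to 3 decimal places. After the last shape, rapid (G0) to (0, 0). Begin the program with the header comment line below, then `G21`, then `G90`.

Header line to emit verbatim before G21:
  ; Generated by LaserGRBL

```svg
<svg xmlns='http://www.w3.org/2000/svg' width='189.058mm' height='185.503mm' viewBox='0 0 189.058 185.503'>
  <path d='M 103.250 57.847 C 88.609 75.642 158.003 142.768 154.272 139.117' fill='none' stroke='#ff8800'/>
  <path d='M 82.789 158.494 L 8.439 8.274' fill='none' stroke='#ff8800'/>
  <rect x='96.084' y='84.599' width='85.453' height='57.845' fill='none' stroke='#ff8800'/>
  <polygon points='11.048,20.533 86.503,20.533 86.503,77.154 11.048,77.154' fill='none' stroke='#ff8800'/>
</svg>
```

; Generated by LaserGRBL
G21
G90
G0 X103.250 Y127.656
M3 S212
G1 X110.800 Y97.866 F2979
G1 X139.449 Y61.879 F2979
G1 X154.272 Y46.386 F2979
M5
G0 X82.789 Y27.009
M3 S212
G1 X8.439 Y177.229 F2979
M5
G0 X96.084 Y100.904
M3 S212
G1 X181.537 Y100.904 F2979
G1 X181.537 Y43.059 F2979
G1 X96.084 Y43.059 F2979
G1 X96.084 Y100.904 F2979
M5
G0 X11.048 Y164.970
M3 S212
G1 X86.503 Y164.970 F2979
G1 X86.503 Y108.349 F2979
G1 X11.048 Y108.349 F2979
G1 X11.048 Y164.970 F2979
M5
G0 X0.000 Y0.000

viewBox `0 0 189.058 185.503` with mm width/height → 1 unit = 1 mm. Flip: y_m = 185.503 − y_svg.

**Shape 1** — `<path>` cubic bezier, stroke `#ff8800` → engrave (S212, F2979). Control points (SVG): P0=(103.250,57.847), P1=(88.609,75.642), P2=(158.003,142.768), P3=(154.272,139.117); sampled at t=k/3. Machine vertices: (103.250,127.656) → (110.800,97.866) → (139.449,61.879) → (154.272,46.386). Open path.

**Shape 2** — `<path>` line segment, stroke `#ff8800` → engrave (S212, F2979). Machine vertices: (82.789,27.009) → (8.439,177.229). Open path.

**Shape 3** — `<rect>` rectangle, stroke `#ff8800` → engrave (S212, F2979). Machine vertices: (96.084,100.904) → (181.537,100.904) → (181.537,43.059) → (96.084,43.059) → (96.084,100.904). Closed: final G1 returns to the first vertex.

**Shape 4** — `<polygon>` rectangle, stroke `#ff8800` → engrave (S212, F2979). Machine vertices: (11.048,164.970) → (86.503,164.970) → (86.503,108.349) → (11.048,108.349) → (11.048,164.970). Closed: final G1 returns to the first vertex.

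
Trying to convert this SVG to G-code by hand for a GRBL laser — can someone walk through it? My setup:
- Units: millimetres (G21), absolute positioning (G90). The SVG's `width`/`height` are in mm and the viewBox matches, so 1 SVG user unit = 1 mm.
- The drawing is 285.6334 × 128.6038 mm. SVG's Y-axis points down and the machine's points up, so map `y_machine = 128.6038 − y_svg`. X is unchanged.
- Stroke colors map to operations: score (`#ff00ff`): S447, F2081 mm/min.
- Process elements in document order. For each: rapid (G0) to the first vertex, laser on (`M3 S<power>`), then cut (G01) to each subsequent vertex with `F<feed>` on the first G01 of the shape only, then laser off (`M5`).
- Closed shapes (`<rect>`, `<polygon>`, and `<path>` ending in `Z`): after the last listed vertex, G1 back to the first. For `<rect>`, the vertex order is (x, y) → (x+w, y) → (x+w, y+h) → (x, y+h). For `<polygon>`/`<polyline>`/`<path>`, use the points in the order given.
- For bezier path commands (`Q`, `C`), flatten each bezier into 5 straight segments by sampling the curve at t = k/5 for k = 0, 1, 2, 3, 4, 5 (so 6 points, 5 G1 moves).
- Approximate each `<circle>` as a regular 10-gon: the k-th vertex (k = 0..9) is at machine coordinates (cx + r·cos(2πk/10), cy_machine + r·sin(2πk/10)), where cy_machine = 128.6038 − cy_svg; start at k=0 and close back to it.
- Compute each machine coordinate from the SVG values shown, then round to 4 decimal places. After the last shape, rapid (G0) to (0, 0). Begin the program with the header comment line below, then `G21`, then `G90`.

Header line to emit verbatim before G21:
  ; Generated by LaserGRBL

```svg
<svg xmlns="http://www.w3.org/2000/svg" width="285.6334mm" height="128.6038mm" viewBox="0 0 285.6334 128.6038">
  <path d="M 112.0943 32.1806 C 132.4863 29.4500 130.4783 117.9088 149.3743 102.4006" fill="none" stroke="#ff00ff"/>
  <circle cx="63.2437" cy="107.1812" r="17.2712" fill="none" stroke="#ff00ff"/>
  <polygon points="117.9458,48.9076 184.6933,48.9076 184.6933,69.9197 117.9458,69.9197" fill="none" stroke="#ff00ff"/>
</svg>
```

Since the viewBox matches the mm dimensions, user units are millimetres directly. The only transform is the Y-flip y_m = 128.6038 − y_svg.

Shape 1 is a cubic bezier drawn with `<path>`. Its stroke #ff00ff means score at S447, F2081. After flipping Y the toolpath is (112.0943,96.4232) → (121.9879,88.6801) → (128.5842,68.4190) → (133.9616,45.0075) → (140.1987,27.8131) → (149.3743,26.2032).

Shape 2 is a circle drawn with `<circle>`. Its stroke #ff00ff means score at S447, F2081. After flipping Y the toolpath is (80.5149,21.4226) → (77.2164,31.5744) → (68.5808,37.8485) → (57.9066,37.8485) → (49.2710,31.5744) → (45.9725,21.4226) → (49.2710,11.2708) → (57.9066,4.9967) → (68.5808,4.9967) → (77.2164,11.2708) → (80.5149,21.4226), returning to the start.

Shape 3 is a rectangle drawn with `<polygon>`. Its stroke #ff00ff means score at S447, F2081. After flipping Y the toolpath is (117.9458,79.6962) → (184.6933,79.6962) → (184.6933,58.6841) → (117.9458,58.6841) → (117.9458,79.6962), returning to the start.

; Generated by LaserGRBL
G21
G90
G0 X112.0943 Y96.4232
M3 S447
G01 X121.9879 Y88.6801 F2081
G01 X128.5842 Y68.4190
G01 X133.9616 Y45.0075
G01 X140.1987 Y27.8131
G01 X149.3743 Y26.2032
M5
G0 X80.5149 Y21.4226
M3 S447
G01 X77.2164 Y31.5744 F2081
G01 X68.5808 Y37.8485
G01 X57.9066 Y37.8485
G01 X49.2710 Y31.5744
G01 X45.9725 Y21.4226
G01 X49.2710 Y11.2708
G01 X57.9066 Y4.9967
G01 X68.5808 Y4.9967
G01 X77.2164 Y11.2708
G01 X80.5149 Y21.4226
M5
G0 X117.9458 Y79.6962
M3 S447
G01 X184.6933 Y79.6962 F2081
G01 X184.6933 Y58.6841
G01 X117.9458 Y58.6841
G01 X117.9458 Y79.6962
M5
G0 X0.0000 Y0.0000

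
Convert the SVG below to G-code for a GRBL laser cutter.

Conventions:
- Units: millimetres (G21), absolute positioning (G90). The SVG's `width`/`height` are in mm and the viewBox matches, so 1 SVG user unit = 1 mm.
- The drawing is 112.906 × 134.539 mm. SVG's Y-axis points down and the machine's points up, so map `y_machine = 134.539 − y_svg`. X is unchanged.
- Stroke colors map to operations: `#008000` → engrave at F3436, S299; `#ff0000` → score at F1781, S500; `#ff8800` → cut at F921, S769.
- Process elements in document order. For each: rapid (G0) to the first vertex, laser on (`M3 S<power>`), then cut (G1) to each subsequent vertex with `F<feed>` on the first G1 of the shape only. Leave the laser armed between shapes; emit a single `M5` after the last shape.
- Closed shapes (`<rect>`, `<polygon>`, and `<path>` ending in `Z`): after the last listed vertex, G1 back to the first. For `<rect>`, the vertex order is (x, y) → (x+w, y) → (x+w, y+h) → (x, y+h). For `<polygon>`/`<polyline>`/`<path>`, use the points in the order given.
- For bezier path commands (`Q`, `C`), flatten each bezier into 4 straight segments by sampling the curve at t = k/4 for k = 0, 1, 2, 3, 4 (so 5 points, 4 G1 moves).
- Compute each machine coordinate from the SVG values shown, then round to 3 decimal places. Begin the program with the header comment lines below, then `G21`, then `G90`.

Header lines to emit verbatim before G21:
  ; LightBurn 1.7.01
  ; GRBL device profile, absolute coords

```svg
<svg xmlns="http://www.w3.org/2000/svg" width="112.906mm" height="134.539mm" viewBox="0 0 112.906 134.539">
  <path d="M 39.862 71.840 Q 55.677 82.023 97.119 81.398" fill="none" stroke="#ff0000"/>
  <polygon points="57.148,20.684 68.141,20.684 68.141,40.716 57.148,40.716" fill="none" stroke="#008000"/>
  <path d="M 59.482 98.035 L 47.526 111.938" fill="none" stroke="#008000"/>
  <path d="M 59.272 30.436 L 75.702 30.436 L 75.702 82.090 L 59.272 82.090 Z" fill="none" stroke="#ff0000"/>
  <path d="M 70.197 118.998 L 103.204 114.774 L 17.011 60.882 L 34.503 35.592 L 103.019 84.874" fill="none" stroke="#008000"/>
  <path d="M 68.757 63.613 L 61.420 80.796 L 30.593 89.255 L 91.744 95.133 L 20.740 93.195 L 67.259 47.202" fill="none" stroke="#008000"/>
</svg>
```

viewBox `0 0 112.906 134.539` with mm width/height → 1 unit = 1 mm. Flip: y_m = 134.539 − y_svg.

**Shape 1** — `<path>` quadratic bezier, stroke `#ff0000` → score (S500, F1781). Control points (SVG): P0=(39.862,71.840), P1=(55.677,82.023), P2=(97.119,81.398); sampled at t=k/4. Machine vertices: (39.862,62.699) → (49.371,58.283) → (62.084,55.218) → (78.000,53.504) → (97.119,53.141). Open path.

**Shape 2** — `<polygon>` rectangle, stroke `#008000` → engrave (S299, F3436). Machine vertices: (57.148,113.855) → (68.141,113.855) → (68.141,93.823) → (57.148,93.823) → (57.148,113.855). Closed: final G1 returns to the first vertex.

**Shape 3** — `<path>` line segment, stroke `#008000` → engrave (S299, F3436). Machine vertices: (59.482,36.504) → (47.526,22.601). Open path.

**Shape 4** — `<path>` rectangle, stroke `#ff0000` → score (S500, F1781). Machine vertices: (59.272,104.103) → (75.702,104.103) → (75.702,52.449) → (59.272,52.449) → (59.272,104.103). Closed: final G1 returns to the first vertex.

**Shape 5** — `<path>` open polyline, stroke `#008000` → engrave (S299, F3436). Machine vertices: (70.197,15.541) → (103.204,19.765) → (17.011,73.657) → (34.503,98.947) → (103.019,49.665). Open path.

**Shape 6** — `<path>` open polyline, stroke `#008000` → engrave (S299, F3436). Machine vertices: (68.757,70.926) → (61.420,53.743) → (30.593,45.284) → (91.744,39.406) → (20.740,41.344) → (67.259,87.337). Open path.

; LightBurn 1.7.01
; GRBL device profile, absolute coords
G21
G90
G0 X39.862 Y62.699
M3 S500
G1 X49.371 Y58.283 F1781
G1 X62.084 Y55.218
G1 X78.000 Y53.504
G1 X97.119 Y53.141
G0 X57.148 Y113.855
M3 S299
G1 X68.141 Y113.855 F3436
G1 X68.141 Y93.823
G1 X57.148 Y93.823
G1 X57.148 Y113.855
G0 X59.482 Y36.504
M3 S299
G1 X47.526 Y22.601 F3436
G0 X59.272 Y104.103
M3 S500
G1 X75.702 Y104.103 F1781
G1 X75.702 Y52.449
G1 X59.272 Y52.449
G1 X59.272 Y104.103
G0 X70.197 Y15.541
M3 S299
G1 X103.204 Y19.765 F3436
G1 X17.011 Y73.657
G1 X34.503 Y98.947
G1 X103.019 Y49.665
G0 X68.757 Y70.926
M3 S299
G1 X61.420 Y53.743 F3436
G1 X30.593 Y45.284
G1 X91.744 Y39.406
G1 X20.740 Y41.344
G1 X67.259 Y87.337
M5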